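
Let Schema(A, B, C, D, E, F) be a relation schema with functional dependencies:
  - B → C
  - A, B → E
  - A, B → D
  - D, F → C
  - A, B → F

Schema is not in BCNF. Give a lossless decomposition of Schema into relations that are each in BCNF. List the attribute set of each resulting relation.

Candidate key of the original relation: {A, B}.
{A, B, C, D, E, F}: {B} determines {B, C} here but is not a superkey — split on B → C, giving {B, C} and {A, B, D, E, F}.
{B, C} has no BCNF violation.
{A, B, D, E, F} has no BCNF violation.

{A, B, D, E, F}; {B, C}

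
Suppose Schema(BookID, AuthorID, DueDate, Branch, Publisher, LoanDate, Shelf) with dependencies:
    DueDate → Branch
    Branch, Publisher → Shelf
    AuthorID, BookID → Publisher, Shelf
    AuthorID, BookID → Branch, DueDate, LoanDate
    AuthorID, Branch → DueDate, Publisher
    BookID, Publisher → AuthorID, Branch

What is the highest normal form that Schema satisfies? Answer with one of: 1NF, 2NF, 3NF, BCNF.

Candidate keys: {AuthorID, BookID}, {BookID, Publisher}. Prime attributes: {AuthorID, BookID, Publisher}.
For DueDate → Branch we have {DueDate}⁺ = {Branch, DueDate}; {DueDate} is not a superkey, so BCNF fails.
DueDate → Branch has non-prime {Branch} on the right and a non-superkey on the left, so 3NF fails.
No non-prime attribute depends on a proper subset of any candidate key, so 2NF holds.

2NF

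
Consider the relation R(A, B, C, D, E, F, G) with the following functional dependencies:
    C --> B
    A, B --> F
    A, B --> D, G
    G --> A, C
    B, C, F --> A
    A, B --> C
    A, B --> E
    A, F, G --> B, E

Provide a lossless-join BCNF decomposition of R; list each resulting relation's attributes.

{A, C, D, E, F, G}; {B, C}

Candidate keys of the original relation: {A, B}, {A, C}, {C, F}, {G}.
In {A, B, C, D, E, F, G}, {C} is not a superkey ({C}⁺ restricted to this set is {B, C}), so split on C --> B into {B, C} and {A, C, D, E, F, G}.
{B, C}: every determinant is a superkey — BCNF.
{A, C, D, E, F, G}: every determinant is a superkey — BCNF.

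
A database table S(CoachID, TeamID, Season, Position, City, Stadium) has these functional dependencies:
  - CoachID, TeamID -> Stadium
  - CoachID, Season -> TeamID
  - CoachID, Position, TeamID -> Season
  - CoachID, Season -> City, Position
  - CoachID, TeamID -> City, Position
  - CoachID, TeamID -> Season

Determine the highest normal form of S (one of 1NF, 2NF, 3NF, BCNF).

BCNF

Candidate keys: {CoachID, Season}, {CoachID, TeamID}. Prime attributes: {CoachID, Season, TeamID}.
The left-hand side of every FD is a superkey, so BCNF is satisfied.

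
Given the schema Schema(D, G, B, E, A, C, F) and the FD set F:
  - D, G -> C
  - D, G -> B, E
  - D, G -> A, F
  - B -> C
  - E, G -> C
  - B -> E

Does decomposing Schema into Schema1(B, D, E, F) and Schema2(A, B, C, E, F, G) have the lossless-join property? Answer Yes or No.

Common attributes: {B, E, F}; their closure is {B, C, E, F}.
Schema1 ⊄ {B, C, E, F} and Schema2 ⊄ {B, C, E, F}, so the split is lossy.

No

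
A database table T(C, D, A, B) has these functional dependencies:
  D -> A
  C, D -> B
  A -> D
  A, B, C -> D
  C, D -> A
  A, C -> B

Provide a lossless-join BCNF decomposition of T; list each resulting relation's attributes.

Candidate keys of the original relation: {A, C}, {C, D}.
In {A, B, C, D}, {D} is not a superkey ({D}⁺ restricted to this set is {A, D}), so split on D -> A into {A, D} and {B, C, D}.
{A, D}: every determinant is a superkey — BCNF.
{B, C, D}: every determinant is a superkey — BCNF.

{A, D}; {B, C, D}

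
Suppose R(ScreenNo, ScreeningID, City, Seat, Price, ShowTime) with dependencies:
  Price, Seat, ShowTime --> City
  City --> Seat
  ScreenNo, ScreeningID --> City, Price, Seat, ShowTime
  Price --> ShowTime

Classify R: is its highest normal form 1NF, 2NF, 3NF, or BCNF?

Candidate key: {ScreenNo, ScreeningID}. Prime attributes: {ScreenNo, ScreeningID}.
Price, Seat, ShowTime --> City: {Price, Seat, ShowTime}⁺ = {City, Price, Seat, ShowTime}, which is not all of the attributes, so the left side is not a superkey — BCNF is violated.
Price, Seat, ShowTime --> City determines the non-prime attribute {City} from a non-superkey — 3NF is violated.
No non-prime attribute depends on a proper subset of any candidate key, so 2NF holds.

2NF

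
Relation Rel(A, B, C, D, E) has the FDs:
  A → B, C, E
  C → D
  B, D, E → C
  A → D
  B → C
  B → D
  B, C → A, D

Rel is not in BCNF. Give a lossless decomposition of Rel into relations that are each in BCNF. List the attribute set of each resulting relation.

{A, B, C, E}; {C, D}

Candidate keys of the original relation: {A}, {B}.
Within {A, B, C, D, E}: {C}⁺ ∩ {A, B, C, D, E} = {C, D}, not the whole set, so C → D violates BCNF; decompose into {C, D} and {A, B, C, E}.
{C, D} has no BCNF violation.
{A, B, C, E} has no BCNF violation.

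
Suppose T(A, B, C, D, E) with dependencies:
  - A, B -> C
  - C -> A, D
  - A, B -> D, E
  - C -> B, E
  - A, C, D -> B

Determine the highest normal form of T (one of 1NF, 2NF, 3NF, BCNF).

BCNF

Candidate keys: {A, B}, {C}. Prime attributes: {A, B, C}.
Each dependency's left side is a superkey — BCNF holds.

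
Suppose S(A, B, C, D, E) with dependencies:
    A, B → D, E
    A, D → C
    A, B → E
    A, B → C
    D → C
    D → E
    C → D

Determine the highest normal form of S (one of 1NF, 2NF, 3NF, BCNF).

Candidate key: {A, B}. Prime attributes: {A, B}.
A, D → C breaks BCNF: {A, D}⁺ = {A, C, D, E}, so {A, D} is not a superkey.
Because {C} is non-prime and the left side of A, D → C is not a superkey, the relation is not in 3NF.
Checking every proper subset of each key, none determines a non-prime attribute — 2NF is satisfied.

2NF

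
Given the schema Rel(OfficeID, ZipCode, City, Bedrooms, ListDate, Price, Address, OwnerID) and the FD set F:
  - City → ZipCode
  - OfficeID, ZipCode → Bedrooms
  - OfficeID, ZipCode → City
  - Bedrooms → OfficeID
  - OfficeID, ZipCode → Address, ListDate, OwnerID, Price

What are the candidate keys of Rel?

{Bedrooms, City}⁺ = {Address, Bedrooms, City, ListDate, OfficeID, OwnerID, Price, ZipCode} — all of the relation — so {Bedrooms, City} is a candidate key.
{Bedrooms, ZipCode}⁺ = {Address, Bedrooms, City, ListDate, OfficeID, OwnerID, Price, ZipCode} — all of the relation — so {Bedrooms, ZipCode} is a candidate key.
{City, OfficeID}⁺ = {Address, Bedrooms, City, ListDate, OfficeID, OwnerID, Price, ZipCode} — all of the relation — so {City, OfficeID} is a candidate key.
{OfficeID, ZipCode}⁺ = {Address, Bedrooms, City, ListDate, OfficeID, OwnerID, Price, ZipCode} — all of the relation — so {OfficeID, ZipCode} is a candidate key.
These are minimal and exhaustive — every other superkey contains one of them.

{Bedrooms, City}, {Bedrooms, ZipCode}, {City, OfficeID}, {OfficeID, ZipCode}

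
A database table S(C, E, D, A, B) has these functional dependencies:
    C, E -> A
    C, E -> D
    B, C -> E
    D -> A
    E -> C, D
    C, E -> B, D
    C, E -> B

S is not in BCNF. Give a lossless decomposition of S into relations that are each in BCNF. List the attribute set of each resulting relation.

Candidate keys of the original relation: {B, C}, {E}.
In {A, B, C, D, E}, {D} is not a superkey ({D}⁺ restricted to this set is {A, D}), so split on D -> A into {A, D} and {B, C, D, E}.
{A, D}: every determinant is a superkey — BCNF.
{B, C, D, E}: every determinant is a superkey — BCNF.

{A, D}; {B, C, D, E}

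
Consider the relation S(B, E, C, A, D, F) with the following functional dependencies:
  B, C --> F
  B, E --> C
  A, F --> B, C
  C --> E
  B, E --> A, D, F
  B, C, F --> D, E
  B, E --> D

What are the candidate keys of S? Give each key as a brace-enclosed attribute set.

{A, F}, {B, C}, {B, E}

{A, F} is a candidate key since {A, F}⁺ = {A, B, C, D, E, F} covers every attribute.
{B, C} is a candidate key since {B, C}⁺ = {A, B, C, D, E, F} covers every attribute.
{B, E} is a candidate key since {B, E}⁺ = {A, B, C, D, E, F} covers every attribute.
No proper subset of any of these is a key, and no other minimal superkey exists.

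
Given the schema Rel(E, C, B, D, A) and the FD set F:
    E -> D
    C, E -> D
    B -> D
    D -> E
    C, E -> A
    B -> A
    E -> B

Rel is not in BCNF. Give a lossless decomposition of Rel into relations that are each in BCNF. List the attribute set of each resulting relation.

Candidate keys of the original relation: {B, C}, {C, D}, {C, E}.
In {A, B, C, D, E}, {E} is not a superkey ({E}⁺ restricted to this set is {A, B, D, E}), so split on E -> A, B, D into {A, B, D, E} and {C, E}.
{A, B, D, E} is in BCNF.
{C, E} is in BCNF.

{A, B, D, E}; {C, E}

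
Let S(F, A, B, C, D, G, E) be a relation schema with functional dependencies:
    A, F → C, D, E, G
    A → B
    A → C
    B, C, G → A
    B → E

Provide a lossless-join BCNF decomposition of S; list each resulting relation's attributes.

Candidate keys of the original relation: {A, F}, {B, C, F, G}.
{A, B, C, D, E, F, G}: {A} determines {A, B, C, E} here but is not a superkey — split on A → B, C, E, giving {A, B, C, E} and {A, D, F, G}.
{A, B, C, E}: {B} determines {B, E} here but is not a superkey — split on B → E, giving {B, E} and {A, B, C}.
{B, E} has no BCNF violation.
{A, B, C} has no BCNF violation.
{A, D, F, G} has no BCNF violation.

{A, B, C}; {A, D, F, G}; {B, E}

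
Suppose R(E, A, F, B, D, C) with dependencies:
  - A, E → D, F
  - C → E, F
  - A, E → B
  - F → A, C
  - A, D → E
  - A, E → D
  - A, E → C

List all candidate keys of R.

Closure of {C} is {A, B, C, D, E, F}, the whole schema; {C} is a candidate key.
Closure of {F} is {A, B, C, D, E, F}, the whole schema; {F} is a candidate key.
Closure of {A, D} is {A, B, C, D, E, F}, the whole schema; {A, D} is a candidate key.
Closure of {A, E} is {A, B, C, D, E, F}, the whole schema; {A, E} is a candidate key.
These are minimal and exhaustive — every other superkey contains one of them.

{A, D}, {A, E}, {C}, {F}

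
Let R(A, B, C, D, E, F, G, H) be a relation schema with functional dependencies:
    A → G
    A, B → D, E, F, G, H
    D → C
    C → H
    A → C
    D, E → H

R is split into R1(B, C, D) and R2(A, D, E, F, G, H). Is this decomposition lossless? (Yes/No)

The shared attributes are {D} and {D}⁺ = {C, D, H}.
Neither R1 nor R2 is contained in that closure, so the decomposition is lossy.

No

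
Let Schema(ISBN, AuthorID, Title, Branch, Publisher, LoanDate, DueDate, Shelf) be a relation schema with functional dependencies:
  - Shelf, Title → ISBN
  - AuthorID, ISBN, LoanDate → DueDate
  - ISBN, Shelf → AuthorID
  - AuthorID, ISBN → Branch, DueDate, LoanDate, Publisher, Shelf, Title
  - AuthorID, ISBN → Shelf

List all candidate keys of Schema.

{AuthorID, ISBN}, {ISBN, Shelf}, {Shelf, Title}

{AuthorID, ISBN}⁺ = {AuthorID, Branch, DueDate, ISBN, LoanDate, Publisher, Shelf, Title} — all of the relation — so {AuthorID, ISBN} is a candidate key.
{ISBN, Shelf}⁺ = {AuthorID, Branch, DueDate, ISBN, LoanDate, Publisher, Shelf, Title} — all of the relation — so {ISBN, Shelf} is a candidate key.
{Shelf, Title}⁺ = {AuthorID, Branch, DueDate, ISBN, LoanDate, Publisher, Shelf, Title} — all of the relation — so {Shelf, Title} is a candidate key.
No proper subset of any of these is a key, and no other minimal superkey exists.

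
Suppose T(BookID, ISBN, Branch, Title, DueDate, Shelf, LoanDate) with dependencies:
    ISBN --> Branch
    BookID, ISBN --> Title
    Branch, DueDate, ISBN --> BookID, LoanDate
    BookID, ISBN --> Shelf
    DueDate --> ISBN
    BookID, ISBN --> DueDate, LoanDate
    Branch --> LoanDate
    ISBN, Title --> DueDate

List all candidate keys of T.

Closure of {DueDate} is {BookID, Branch, DueDate, ISBN, LoanDate, Shelf, Title}, the whole schema; {DueDate} is a candidate key.
Closure of {BookID, ISBN} is {BookID, Branch, DueDate, ISBN, LoanDate, Shelf, Title}, the whole schema; {BookID, ISBN} is a candidate key.
Closure of {ISBN, Title} is {BookID, Branch, DueDate, ISBN, LoanDate, Shelf, Title}, the whole schema; {ISBN, Title} is a candidate key.
Any other superkey properly contains one of these, so there are no further candidate keys.

{BookID, ISBN}, {DueDate}, {ISBN, Title}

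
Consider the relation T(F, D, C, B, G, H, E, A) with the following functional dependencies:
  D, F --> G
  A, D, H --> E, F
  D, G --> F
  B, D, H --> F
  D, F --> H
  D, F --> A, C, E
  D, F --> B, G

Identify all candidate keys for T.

{A, D, H}, {B, D, H}, {D, F}, {D, G}

No FD produces {D}, so it must be in every candidate key.
{D, F}⁺ = {A, B, C, D, E, F, G, H}, which is every attribute, so {D, F} is a candidate key.
{D, G}⁺ = {A, B, C, D, E, F, G, H}, which is every attribute, so {D, G} is a candidate key.
{A, D, H}⁺ = {A, B, C, D, E, F, G, H}, which is every attribute, so {A, D, H} is a candidate key.
{B, D, H}⁺ = {A, B, C, D, E, F, G, H}, which is every attribute, so {B, D, H} is a candidate key.
Any other superkey properly contains one of these, so there are no further candidate keys.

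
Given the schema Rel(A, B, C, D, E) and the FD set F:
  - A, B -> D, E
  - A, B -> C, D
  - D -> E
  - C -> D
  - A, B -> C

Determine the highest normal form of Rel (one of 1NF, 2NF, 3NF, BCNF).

2NF

Candidate key: {A, B}. Prime attributes: {A, B}.
D -> E breaks BCNF: {D}⁺ = {D, E}, so {D} is not a superkey.
D -> E determines the non-prime attribute {E} from a non-superkey — 3NF is violated.
No non-prime attribute depends on a proper subset of any candidate key, so 2NF holds.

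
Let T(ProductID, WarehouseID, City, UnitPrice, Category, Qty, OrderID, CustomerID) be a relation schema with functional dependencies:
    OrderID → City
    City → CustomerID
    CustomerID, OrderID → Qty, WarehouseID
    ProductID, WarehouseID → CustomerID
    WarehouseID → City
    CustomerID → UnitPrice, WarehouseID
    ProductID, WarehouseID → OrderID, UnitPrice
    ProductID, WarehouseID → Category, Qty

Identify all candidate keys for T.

{City, ProductID}, {CustomerID, ProductID}, {OrderID, ProductID}, {ProductID, WarehouseID}

{ProductID} never appears on the right of any FD, so every key must include it.
Closure of {City, ProductID} is {Category, City, CustomerID, OrderID, ProductID, Qty, UnitPrice, WarehouseID}, the whole schema; {City, ProductID} is a candidate key.
Closure of {CustomerID, ProductID} is {Category, City, CustomerID, OrderID, ProductID, Qty, UnitPrice, WarehouseID}, the whole schema; {CustomerID, ProductID} is a candidate key.
Closure of {OrderID, ProductID} is {Category, City, CustomerID, OrderID, ProductID, Qty, UnitPrice, WarehouseID}, the whole schema; {OrderID, ProductID} is a candidate key.
Closure of {ProductID, WarehouseID} is {Category, City, CustomerID, OrderID, ProductID, Qty, UnitPrice, WarehouseID}, the whole schema; {ProductID, WarehouseID} is a candidate key.
Any other superkey properly contains one of these, so there are no further candidate keys.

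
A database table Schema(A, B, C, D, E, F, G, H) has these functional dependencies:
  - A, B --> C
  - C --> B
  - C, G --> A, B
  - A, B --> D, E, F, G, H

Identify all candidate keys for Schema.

{A, B} is a candidate key since {A, B}⁺ = {A, B, C, D, E, F, G, H} covers every attribute.
{A, C} is a candidate key since {A, C}⁺ = {A, B, C, D, E, F, G, H} covers every attribute.
{C, G} is a candidate key since {C, G}⁺ = {A, B, C, D, E, F, G, H} covers every attribute.
These are minimal and exhaustive — every other superkey contains one of them.

{A, B}, {A, C}, {C, G}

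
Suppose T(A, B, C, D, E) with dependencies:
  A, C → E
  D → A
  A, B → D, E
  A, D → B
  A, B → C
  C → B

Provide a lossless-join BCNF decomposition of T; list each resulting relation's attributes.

{A, C, D, E}; {B, C}

Candidate keys of the original relation: {A, B}, {A, C}, {D}.
In {A, B, C, D, E}, {C} is not a superkey ({C}⁺ restricted to this set is {B, C}), so split on C → B into {B, C} and {A, C, D, E}.
{B, C} has no BCNF violation.
{A, C, D, E} has no BCNF violation.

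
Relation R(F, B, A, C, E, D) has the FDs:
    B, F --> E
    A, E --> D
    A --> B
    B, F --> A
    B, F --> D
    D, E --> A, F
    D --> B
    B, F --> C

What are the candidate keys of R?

{A, E}⁺ = {A, B, C, D, E, F}, which is every attribute, so {A, E} is a candidate key.
{A, F}⁺ = {A, B, C, D, E, F}, which is every attribute, so {A, F} is a candidate key.
{B, F}⁺ = {A, B, C, D, E, F}, which is every attribute, so {B, F} is a candidate key.
{D, E}⁺ = {A, B, C, D, E, F}, which is every attribute, so {D, E} is a candidate key.
{D, F}⁺ = {A, B, C, D, E, F}, which is every attribute, so {D, F} is a candidate key.
These are minimal and exhaustive — every other superkey contains one of them.

{A, E}, {A, F}, {B, F}, {D, E}, {D, F}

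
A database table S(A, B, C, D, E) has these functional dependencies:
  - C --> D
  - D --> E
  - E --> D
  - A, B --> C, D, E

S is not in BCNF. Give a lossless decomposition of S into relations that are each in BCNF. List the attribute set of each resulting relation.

Candidate key of the original relation: {A, B}.
Within {A, B, C, D, E}: {C}⁺ ∩ {A, B, C, D, E} = {C, D, E}, not the whole set, so C --> D, E violates BCNF; decompose into {C, D, E} and {A, B, C}.
Within {C, D, E}: {D}⁺ ∩ {C, D, E} = {D, E}, not the whole set, so D --> E violates BCNF; decompose into {D, E} and {C, D}.
{D, E} is in BCNF.
{C, D} is in BCNF.
{A, B, C} is in BCNF.

{A, B, C}; {C, D}; {D, E}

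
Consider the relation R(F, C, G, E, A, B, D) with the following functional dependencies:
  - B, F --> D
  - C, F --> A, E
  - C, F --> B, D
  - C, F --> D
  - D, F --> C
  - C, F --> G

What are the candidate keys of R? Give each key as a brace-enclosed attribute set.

{B, F}, {C, F}, {D, F}

{F} never appears on the right of any FD, so every key must include it.
{B, F}⁺ = {A, B, C, D, E, F, G}, which is every attribute, so {B, F} is a candidate key.
{C, F}⁺ = {A, B, C, D, E, F, G}, which is every attribute, so {C, F} is a candidate key.
{D, F}⁺ = {A, B, C, D, E, F, G}, which is every attribute, so {D, F} is a candidate key.
No proper subset of any of these is a key, and no other minimal superkey exists.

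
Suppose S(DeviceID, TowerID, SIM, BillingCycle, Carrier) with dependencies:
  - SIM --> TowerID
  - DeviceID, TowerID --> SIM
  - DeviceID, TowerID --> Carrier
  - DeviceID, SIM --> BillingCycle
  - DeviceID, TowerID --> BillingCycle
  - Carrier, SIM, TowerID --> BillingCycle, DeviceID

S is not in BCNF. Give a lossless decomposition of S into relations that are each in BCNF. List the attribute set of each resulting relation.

{BillingCycle, Carrier, DeviceID, SIM}; {SIM, TowerID}

Candidate keys of the original relation: {Carrier, SIM}, {DeviceID, SIM}, {DeviceID, TowerID}.
In {BillingCycle, Carrier, DeviceID, SIM, TowerID}, {SIM} is not a superkey ({SIM}⁺ restricted to this set is {SIM, TowerID}), so split on SIM --> TowerID into {SIM, TowerID} and {BillingCycle, Carrier, DeviceID, SIM}.
{SIM, TowerID} is in BCNF.
{BillingCycle, Carrier, DeviceID, SIM} is in BCNF.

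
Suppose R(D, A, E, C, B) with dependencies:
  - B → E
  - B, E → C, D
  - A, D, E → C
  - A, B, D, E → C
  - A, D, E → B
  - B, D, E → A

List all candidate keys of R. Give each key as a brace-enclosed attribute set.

{A, D, E}, {B}

{B}⁺ = {A, B, C, D, E} — all of the relation — so {B} is a candidate key.
{A, D, E}⁺ = {A, B, C, D, E} — all of the relation — so {A, D, E} is a candidate key.
No proper subset of any of these is a key, and no other minimal superkey exists.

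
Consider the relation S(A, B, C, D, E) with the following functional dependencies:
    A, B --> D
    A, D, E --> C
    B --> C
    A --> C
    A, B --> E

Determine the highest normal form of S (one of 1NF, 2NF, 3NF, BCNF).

Candidate key: {A, B}. Prime attributes: {A, B}.
For A, D, E --> C we have {A, D, E}⁺ = {A, C, D, E}; {A, D, E} is not a superkey, so BCNF fails.
A, D, E --> C has non-prime {C} on the right and a non-superkey on the left, so 3NF fails.
The proper key subset {A} of {A, B} determines non-prime {C}, so the relation is not even in 2NF.

1NF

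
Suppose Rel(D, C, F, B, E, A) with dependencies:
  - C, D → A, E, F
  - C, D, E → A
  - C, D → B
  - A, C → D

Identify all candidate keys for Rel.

No FD produces {C}, so it must be in every candidate key.
{A, C}⁺ = {A, B, C, D, E, F} — all of the relation — so {A, C} is a candidate key.
{C, D}⁺ = {A, B, C, D, E, F} — all of the relation — so {C, D} is a candidate key.
No proper subset of any of these is a key, and no other minimal superkey exists.

{A, C}, {C, D}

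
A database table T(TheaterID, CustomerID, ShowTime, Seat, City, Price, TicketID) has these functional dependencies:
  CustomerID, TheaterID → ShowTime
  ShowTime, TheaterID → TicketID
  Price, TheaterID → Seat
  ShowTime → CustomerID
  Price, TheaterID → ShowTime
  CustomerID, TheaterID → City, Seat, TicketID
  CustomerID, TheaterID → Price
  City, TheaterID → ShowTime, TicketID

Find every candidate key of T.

{City, TheaterID}, {CustomerID, TheaterID}, {Price, TheaterID}, {ShowTime, TheaterID}

Attributes never on any right-hand side: {TheaterID} — every candidate key must contain it.
{City, TheaterID}⁺ = {City, CustomerID, Price, Seat, ShowTime, TheaterID, TicketID}, which is every attribute, so {City, TheaterID} is a candidate key.
{CustomerID, TheaterID}⁺ = {City, CustomerID, Price, Seat, ShowTime, TheaterID, TicketID}, which is every attribute, so {CustomerID, TheaterID} is a candidate key.
{Price, TheaterID}⁺ = {City, CustomerID, Price, Seat, ShowTime, TheaterID, TicketID}, which is every attribute, so {Price, TheaterID} is a candidate key.
{ShowTime, TheaterID}⁺ = {City, CustomerID, Price, Seat, ShowTime, TheaterID, TicketID}, which is every attribute, so {ShowTime, TheaterID} is a candidate key.
Any other superkey properly contains one of these, so there are no further candidate keys.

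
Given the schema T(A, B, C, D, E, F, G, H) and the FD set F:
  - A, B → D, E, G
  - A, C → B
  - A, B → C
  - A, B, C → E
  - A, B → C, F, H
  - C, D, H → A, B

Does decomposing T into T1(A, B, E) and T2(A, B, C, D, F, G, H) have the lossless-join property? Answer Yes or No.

Yes

T1 ∩ T2 = {A, B}; its closure under F is {A, B, C, D, E, F, G, H}.
This includes all of T1, so the common attributes are a superkey of T1 — the join is lossless.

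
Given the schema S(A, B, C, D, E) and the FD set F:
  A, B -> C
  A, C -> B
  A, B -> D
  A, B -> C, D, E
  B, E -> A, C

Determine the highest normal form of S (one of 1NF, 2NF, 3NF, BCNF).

BCNF

Candidate keys: {A, B}, {A, C}, {B, E}. Prime attributes: {A, B, C, E}.
The left-hand side of every FD is a superkey, so BCNF is satisfied.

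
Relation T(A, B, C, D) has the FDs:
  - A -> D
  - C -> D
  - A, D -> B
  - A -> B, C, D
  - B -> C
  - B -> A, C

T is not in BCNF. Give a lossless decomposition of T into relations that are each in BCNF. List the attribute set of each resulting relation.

{A, B, C}; {C, D}

Candidate keys of the original relation: {A}, {B}.
Within {A, B, C, D}: {C}⁺ ∩ {A, B, C, D} = {C, D}, not the whole set, so C -> D violates BCNF; decompose into {C, D} and {A, B, C}.
{C, D}: every determinant is a superkey — BCNF.
{A, B, C}: every determinant is a superkey — BCNF.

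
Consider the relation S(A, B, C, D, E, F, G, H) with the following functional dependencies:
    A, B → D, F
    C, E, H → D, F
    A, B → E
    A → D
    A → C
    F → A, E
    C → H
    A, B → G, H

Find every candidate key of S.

{A, B}, {B, C, E}, {B, F}

No FD produces {B}, so it must be in every candidate key.
{A, B} is a candidate key since {A, B}⁺ = {A, B, C, D, E, F, G, H} covers every attribute.
{B, F} is a candidate key since {B, F}⁺ = {A, B, C, D, E, F, G, H} covers every attribute.
{B, C, E} is a candidate key since {B, C, E}⁺ = {A, B, C, D, E, F, G, H} covers every attribute.
Any other superkey properly contains one of these, so there are no further candidate keys.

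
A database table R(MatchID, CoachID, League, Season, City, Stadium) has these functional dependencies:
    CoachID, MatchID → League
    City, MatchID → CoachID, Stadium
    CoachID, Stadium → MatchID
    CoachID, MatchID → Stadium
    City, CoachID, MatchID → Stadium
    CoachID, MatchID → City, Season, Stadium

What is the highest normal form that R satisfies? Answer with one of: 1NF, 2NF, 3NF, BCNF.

BCNF

Candidate keys: {City, MatchID}, {CoachID, MatchID}, {CoachID, Stadium}. Prime attributes: {City, CoachID, MatchID, Stadium}.
The left-hand side of every FD is a superkey, so BCNF is satisfied.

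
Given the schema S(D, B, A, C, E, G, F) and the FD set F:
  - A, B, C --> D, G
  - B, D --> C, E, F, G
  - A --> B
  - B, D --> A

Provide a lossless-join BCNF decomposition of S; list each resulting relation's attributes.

{A, B}; {A, C, D, E, F, G}

Candidate keys of the original relation: {A, C}, {A, D}, {B, D}.
{A, B, C, D, E, F, G}: {A} determines {A, B} here but is not a superkey — split on A --> B, giving {A, B} and {A, C, D, E, F, G}.
{A, B}: every determinant is a superkey — BCNF.
{A, C, D, E, F, G}: every determinant is a superkey — BCNF.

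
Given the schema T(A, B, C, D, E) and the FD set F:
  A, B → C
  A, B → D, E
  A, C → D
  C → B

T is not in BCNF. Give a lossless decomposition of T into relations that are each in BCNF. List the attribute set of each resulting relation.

{A, C, D, E}; {B, C}

Candidate keys of the original relation: {A, B}, {A, C}.
Within {A, B, C, D, E}: {C}⁺ ∩ {A, B, C, D, E} = {B, C}, not the whole set, so C → B violates BCNF; decompose into {B, C} and {A, C, D, E}.
{B, C} is in BCNF.
{A, C, D, E} is in BCNF.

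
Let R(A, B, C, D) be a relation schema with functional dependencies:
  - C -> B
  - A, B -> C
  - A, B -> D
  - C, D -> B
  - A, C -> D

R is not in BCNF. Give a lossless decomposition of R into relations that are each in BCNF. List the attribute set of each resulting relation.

{A, C, D}; {B, C}

Candidate keys of the original relation: {A, B}, {A, C}.
In {A, B, C, D}, {C} is not a superkey ({C}⁺ restricted to this set is {B, C}), so split on C -> B into {B, C} and {A, C, D}.
{B, C} has no BCNF violation.
{A, C, D} has no BCNF violation.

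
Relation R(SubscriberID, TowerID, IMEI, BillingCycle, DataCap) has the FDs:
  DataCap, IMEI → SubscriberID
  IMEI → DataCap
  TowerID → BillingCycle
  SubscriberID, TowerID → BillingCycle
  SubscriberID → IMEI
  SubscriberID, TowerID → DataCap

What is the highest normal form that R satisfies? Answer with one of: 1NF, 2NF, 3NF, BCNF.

1NF

Candidate keys: {IMEI, TowerID}, {SubscriberID, TowerID}. Prime attributes: {IMEI, SubscriberID, TowerID}.
For DataCap, IMEI → SubscriberID we have {DataCap, IMEI}⁺ = {DataCap, IMEI, SubscriberID}; {DataCap, IMEI} is not a superkey, so BCNF fails.
IMEI → DataCap has non-prime {DataCap} on the right and a non-superkey on the left, so 3NF fails.
The proper key subset {IMEI} of {IMEI, TowerID} determines non-prime {DataCap}, so the relation is not even in 2NF.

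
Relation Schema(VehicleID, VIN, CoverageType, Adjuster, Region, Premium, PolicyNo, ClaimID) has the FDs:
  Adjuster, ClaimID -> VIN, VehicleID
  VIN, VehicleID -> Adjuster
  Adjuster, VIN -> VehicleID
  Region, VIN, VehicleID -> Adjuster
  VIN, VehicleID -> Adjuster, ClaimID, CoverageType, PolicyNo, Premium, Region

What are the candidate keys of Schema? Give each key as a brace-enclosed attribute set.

{Adjuster, ClaimID}⁺ = {Adjuster, ClaimID, CoverageType, PolicyNo, Premium, Region, VIN, VehicleID} — all of the relation — so {Adjuster, ClaimID} is a candidate key.
{Adjuster, VIN}⁺ = {Adjuster, ClaimID, CoverageType, PolicyNo, Premium, Region, VIN, VehicleID} — all of the relation — so {Adjuster, VIN} is a candidate key.
{VIN, VehicleID}⁺ = {Adjuster, ClaimID, CoverageType, PolicyNo, Premium, Region, VIN, VehicleID} — all of the relation — so {VIN, VehicleID} is a candidate key.
Any other superkey properly contains one of these, so there are no further candidate keys.

{Adjuster, ClaimID}, {Adjuster, VIN}, {VIN, VehicleID}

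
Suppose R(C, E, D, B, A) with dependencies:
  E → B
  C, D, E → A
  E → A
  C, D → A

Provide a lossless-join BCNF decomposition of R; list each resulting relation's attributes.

Candidate key of the original relation: {C, D, E}.
In {A, B, C, D, E}, {E} is not a superkey ({E}⁺ restricted to this set is {A, B, E}), so split on E → A, B into {A, B, E} and {C, D, E}.
{A, B, E}: every determinant is a superkey — BCNF.
{C, D, E}: every determinant is a superkey — BCNF.

{A, B, E}; {C, D, E}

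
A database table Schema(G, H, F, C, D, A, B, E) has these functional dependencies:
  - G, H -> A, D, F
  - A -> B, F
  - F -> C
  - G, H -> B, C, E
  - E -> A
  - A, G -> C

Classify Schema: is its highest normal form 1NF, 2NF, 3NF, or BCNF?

Candidate key: {G, H}. Prime attributes: {G, H}.
For A -> B, F we have {A}⁺ = {A, B, C, F}; {A} is not a superkey, so BCNF fails.
A -> B, F has non-prime {B, F} on the right and a non-superkey on the left, so 3NF fails.
No proper subset of a key has a non-prime attribute in its closure, so there is no partial dependency; 2NF holds.

2NF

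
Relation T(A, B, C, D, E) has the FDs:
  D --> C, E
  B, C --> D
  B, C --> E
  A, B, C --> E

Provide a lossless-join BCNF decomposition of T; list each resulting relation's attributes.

Candidate keys of the original relation: {A, B, C}, {A, B, D}.
In {A, B, C, D, E}, {D} is not a superkey ({D}⁺ restricted to this set is {C, D, E}), so split on D --> C, E into {C, D, E} and {A, B, D}.
{C, D, E} is in BCNF.
{A, B, D} is in BCNF.

{A, B, D}; {C, D, E}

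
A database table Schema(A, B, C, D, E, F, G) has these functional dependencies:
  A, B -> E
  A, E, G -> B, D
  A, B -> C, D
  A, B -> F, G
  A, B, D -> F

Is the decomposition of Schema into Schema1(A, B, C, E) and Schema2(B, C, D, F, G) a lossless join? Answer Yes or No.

Schema1 ∩ Schema2 = {B, C}; its closure under F is {B, C}.
Schema1 ⊄ {B, C} and Schema2 ⊄ {B, C}, so the split is lossy.

No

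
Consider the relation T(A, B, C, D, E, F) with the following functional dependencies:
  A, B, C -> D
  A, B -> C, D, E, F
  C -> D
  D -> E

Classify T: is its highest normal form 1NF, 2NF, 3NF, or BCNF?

2NF

Candidate key: {A, B}. Prime attributes: {A, B}.
C -> D breaks BCNF: {C}⁺ = {C, D, E}, so {C} is not a superkey.
C -> D determines the non-prime attribute {D} from a non-superkey — 3NF is violated.
No non-prime attribute depends on a proper subset of any candidate key, so 2NF holds.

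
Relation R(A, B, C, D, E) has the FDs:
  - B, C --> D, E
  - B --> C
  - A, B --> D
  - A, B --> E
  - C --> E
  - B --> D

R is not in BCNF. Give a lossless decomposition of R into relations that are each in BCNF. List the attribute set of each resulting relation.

Candidate key of the original relation: {A, B}.
Within {A, B, C, D, E}: {B, C}⁺ ∩ {A, B, C, D, E} = {B, C, D, E}, not the whole set, so B, C --> D, E violates BCNF; decompose into {B, C, D, E} and {A, B, C}.
Within {B, C, D, E}: {C}⁺ ∩ {B, C, D, E} = {C, E}, not the whole set, so C --> E violates BCNF; decompose into {C, E} and {B, C, D}.
{C, E} has no BCNF violation.
{B, C, D} has no BCNF violation.
Within {A, B, C}: {B}⁺ ∩ {A, B, C} = {B, C}, not the whole set, so B --> C violates BCNF; decompose into {B, C} and {A, B}.
{B, C} has no BCNF violation.
{A, B} has no BCNF violation.

{A, B}; {B, C, D}; {C, E}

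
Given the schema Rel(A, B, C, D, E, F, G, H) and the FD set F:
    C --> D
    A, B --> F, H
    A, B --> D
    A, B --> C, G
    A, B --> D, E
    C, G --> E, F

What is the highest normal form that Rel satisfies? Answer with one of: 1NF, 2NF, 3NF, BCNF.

2NF

Candidate key: {A, B}. Prime attributes: {A, B}.
C --> D breaks BCNF: {C}⁺ = {C, D}, so {C} is not a superkey.
C --> D determines the non-prime attribute {D} from a non-superkey — 3NF is violated.
No non-prime attribute depends on a proper subset of any candidate key, so 2NF holds.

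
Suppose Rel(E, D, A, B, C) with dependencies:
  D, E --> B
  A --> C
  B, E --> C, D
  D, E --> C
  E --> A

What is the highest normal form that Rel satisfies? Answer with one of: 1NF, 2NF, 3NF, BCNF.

1NF

Candidate keys: {B, E}, {D, E}. Prime attributes: {B, D, E}.
For A --> C we have {A}⁺ = {A, C}; {A} is not a superkey, so BCNF fails.
A --> C has non-prime {C} on the right and a non-superkey on the left, so 3NF fails.
The proper key subset {E} of {B, E} determines non-prime {A, C}, so the relation is not even in 2NF.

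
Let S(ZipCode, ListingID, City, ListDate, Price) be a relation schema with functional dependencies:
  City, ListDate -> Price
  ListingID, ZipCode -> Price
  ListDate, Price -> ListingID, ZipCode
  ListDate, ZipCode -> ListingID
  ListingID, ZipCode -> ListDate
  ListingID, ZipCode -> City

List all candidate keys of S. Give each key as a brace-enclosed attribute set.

{City, ListDate} is a candidate key since {City, ListDate}⁺ = {City, ListDate, ListingID, Price, ZipCode} covers every attribute.
{ListDate, Price} is a candidate key since {ListDate, Price}⁺ = {City, ListDate, ListingID, Price, ZipCode} covers every attribute.
{ListDate, ZipCode} is a candidate key since {ListDate, ZipCode}⁺ = {City, ListDate, ListingID, Price, ZipCode} covers every attribute.
{ListingID, ZipCode} is a candidate key since {ListingID, ZipCode}⁺ = {City, ListDate, ListingID, Price, ZipCode} covers every attribute.
No proper subset of any of these is a key, and no other minimal superkey exists.

{City, ListDate}, {ListDate, Price}, {ListDate, ZipCode}, {ListingID, ZipCode}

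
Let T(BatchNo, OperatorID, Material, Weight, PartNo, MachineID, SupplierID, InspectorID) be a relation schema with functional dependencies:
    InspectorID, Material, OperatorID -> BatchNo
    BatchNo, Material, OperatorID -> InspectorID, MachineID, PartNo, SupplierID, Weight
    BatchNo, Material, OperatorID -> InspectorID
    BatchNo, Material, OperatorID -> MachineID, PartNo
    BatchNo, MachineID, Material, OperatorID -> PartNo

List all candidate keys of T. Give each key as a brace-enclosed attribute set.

Attributes never on any right-hand side: {Material, OperatorID} — every candidate key must contain all of them.
Closure of {BatchNo, Material, OperatorID} is {BatchNo, InspectorID, MachineID, Material, OperatorID, PartNo, SupplierID, Weight}, the whole schema; {BatchNo, Material, OperatorID} is a candidate key.
Closure of {InspectorID, Material, OperatorID} is {BatchNo, InspectorID, MachineID, Material, OperatorID, PartNo, SupplierID, Weight}, the whole schema; {InspectorID, Material, OperatorID} is a candidate key.
Any other superkey properly contains one of these, so there are no further candidate keys.

{BatchNo, Material, OperatorID}, {InspectorID, Material, OperatorID}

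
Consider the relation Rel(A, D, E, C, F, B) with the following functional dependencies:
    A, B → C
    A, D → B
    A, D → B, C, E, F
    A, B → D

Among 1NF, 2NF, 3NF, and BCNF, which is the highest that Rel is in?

BCNF

Candidate keys: {A, B}, {A, D}. Prime attributes: {A, B, D}.
Every FD has a superkey on the left, so the relation is in BCNF.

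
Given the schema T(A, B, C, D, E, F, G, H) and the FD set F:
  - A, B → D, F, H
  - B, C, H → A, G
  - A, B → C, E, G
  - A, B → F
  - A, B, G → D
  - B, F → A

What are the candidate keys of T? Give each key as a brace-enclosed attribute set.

No FD produces {B}, so it must be in every candidate key.
{A, B} is a candidate key since {A, B}⁺ = {A, B, C, D, E, F, G, H} covers every attribute.
{B, F} is a candidate key since {B, F}⁺ = {A, B, C, D, E, F, G, H} covers every attribute.
{B, C, H} is a candidate key since {B, C, H}⁺ = {A, B, C, D, E, F, G, H} covers every attribute.
No proper subset of any of these is a key, and no other minimal superkey exists.

{A, B}, {B, C, H}, {B, F}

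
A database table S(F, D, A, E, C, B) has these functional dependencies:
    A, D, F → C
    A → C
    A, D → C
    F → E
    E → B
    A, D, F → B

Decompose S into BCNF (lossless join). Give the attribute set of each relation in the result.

{A, C}; {A, D, F}; {B, E}; {E, F}

Candidate key of the original relation: {A, D, F}.
{A, B, C, D, E, F}: {A} determines {A, C} here but is not a superkey — split on A → C, giving {A, C} and {A, B, D, E, F}.
{A, C} has no BCNF violation.
{A, B, D, E, F}: {F} determines {B, E, F} here but is not a superkey — split on F → B, E, giving {B, E, F} and {A, D, F}.
{B, E, F}: {E} determines {B, E} here but is not a superkey — split on E → B, giving {B, E} and {E, F}.
{B, E} has no BCNF violation.
{E, F} has no BCNF violation.
{A, D, F} has no BCNF violation.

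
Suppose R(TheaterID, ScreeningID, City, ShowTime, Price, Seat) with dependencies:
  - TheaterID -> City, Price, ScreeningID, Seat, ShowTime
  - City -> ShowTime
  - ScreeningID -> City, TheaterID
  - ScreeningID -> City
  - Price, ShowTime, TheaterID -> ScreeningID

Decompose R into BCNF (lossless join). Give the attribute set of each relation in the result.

{City, Price, ScreeningID, Seat, TheaterID}; {City, ShowTime}

Candidate keys of the original relation: {ScreeningID}, {TheaterID}.
In {City, Price, ScreeningID, Seat, ShowTime, TheaterID}, {City} is not a superkey ({City}⁺ restricted to this set is {City, ShowTime}), so split on City -> ShowTime into {City, ShowTime} and {City, Price, ScreeningID, Seat, TheaterID}.
{City, ShowTime}: every determinant is a superkey — BCNF.
{City, Price, ScreeningID, Seat, TheaterID}: every determinant is a superkey — BCNF.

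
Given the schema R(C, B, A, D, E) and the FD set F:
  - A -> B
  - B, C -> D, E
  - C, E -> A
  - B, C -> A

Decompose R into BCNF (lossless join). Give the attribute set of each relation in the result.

{A, B}; {A, C, D, E}

Candidate keys of the original relation: {A, C}, {B, C}, {C, E}.
{A, B, C, D, E}: {A} determines {A, B} here but is not a superkey — split on A -> B, giving {A, B} and {A, C, D, E}.
{A, B} is in BCNF.
{A, C, D, E} is in BCNF.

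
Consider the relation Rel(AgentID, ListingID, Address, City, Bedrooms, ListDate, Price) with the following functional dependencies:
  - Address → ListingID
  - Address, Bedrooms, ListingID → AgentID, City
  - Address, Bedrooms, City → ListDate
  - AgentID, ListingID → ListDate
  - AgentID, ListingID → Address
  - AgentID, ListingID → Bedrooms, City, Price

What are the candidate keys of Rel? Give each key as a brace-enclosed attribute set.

{Address, AgentID}, {Address, Bedrooms}, {AgentID, ListingID}

{Address, AgentID} is a candidate key since {Address, AgentID}⁺ = {Address, AgentID, Bedrooms, City, ListDate, ListingID, Price} covers every attribute.
{Address, Bedrooms} is a candidate key since {Address, Bedrooms}⁺ = {Address, AgentID, Bedrooms, City, ListDate, ListingID, Price} covers every attribute.
{AgentID, ListingID} is a candidate key since {AgentID, ListingID}⁺ = {Address, AgentID, Bedrooms, City, ListDate, ListingID, Price} covers every attribute.
Any other superkey properly contains one of these, so there are no further candidate keys.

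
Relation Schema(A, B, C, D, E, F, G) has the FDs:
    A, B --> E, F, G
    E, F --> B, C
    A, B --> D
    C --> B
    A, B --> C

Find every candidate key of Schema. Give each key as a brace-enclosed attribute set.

{A, B}, {A, C}, {A, E, F}

{A} never appears on the right of any FD, so every key must include it.
{A, B}⁺ = {A, B, C, D, E, F, G}, which is every attribute, so {A, B} is a candidate key.
{A, C}⁺ = {A, B, C, D, E, F, G}, which is every attribute, so {A, C} is a candidate key.
{A, E, F}⁺ = {A, B, C, D, E, F, G}, which is every attribute, so {A, E, F} is a candidate key.
Any other superkey properly contains one of these, so there are no further candidate keys.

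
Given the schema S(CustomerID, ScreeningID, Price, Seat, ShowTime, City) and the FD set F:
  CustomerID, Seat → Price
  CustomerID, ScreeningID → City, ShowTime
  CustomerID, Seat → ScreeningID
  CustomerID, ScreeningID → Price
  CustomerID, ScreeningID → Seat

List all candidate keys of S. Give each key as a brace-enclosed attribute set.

{CustomerID, ScreeningID}, {CustomerID, Seat}

{CustomerID} never appears on the right of any FD, so every key must include it.
{CustomerID, ScreeningID}⁺ = {City, CustomerID, Price, ScreeningID, Seat, ShowTime} — all of the relation — so {CustomerID, ScreeningID} is a candidate key.
{CustomerID, Seat}⁺ = {City, CustomerID, Price, ScreeningID, Seat, ShowTime} — all of the relation — so {CustomerID, Seat} is a candidate key.
No proper subset of any of these is a key, and no other minimal superkey exists.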